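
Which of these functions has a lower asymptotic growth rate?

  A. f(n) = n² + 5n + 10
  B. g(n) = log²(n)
B

f(n) = n² + 5n + 10 is O(n²), while g(n) = log²(n) is O(log² n).
Since O(log² n) grows slower than O(n²), g(n) is dominated.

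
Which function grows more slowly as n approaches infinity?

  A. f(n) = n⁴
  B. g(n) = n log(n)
B

f(n) = n⁴ is O(n⁴), while g(n) = n log(n) is O(n log n).
Since O(n log n) grows slower than O(n⁴), g(n) is dominated.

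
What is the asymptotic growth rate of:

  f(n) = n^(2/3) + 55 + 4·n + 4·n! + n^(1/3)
Θ(n!)

Order the terms by growth rate: 55 ≺ n^(1/3) ≺ n^(2/3) ≺ 4·n ≺ 4·n!.
The fastest-growing term 4·n! dominates as n → ∞; dropping its constant factor gives Θ(n!).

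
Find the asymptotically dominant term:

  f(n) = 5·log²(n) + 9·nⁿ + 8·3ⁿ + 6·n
9·nⁿ

Looking at each term:
  - 5·log²(n) is O(log² n)
  - 9·nⁿ is O(nⁿ)
  - 8·3ⁿ is O(3ⁿ)
  - 6·n is O(n)

The term 9·nⁿ (O(nⁿ)) grows fastest and dominates all others.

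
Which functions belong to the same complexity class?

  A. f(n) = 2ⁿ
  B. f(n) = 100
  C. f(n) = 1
B and C

Examining each function:
  A. 2ⁿ is O(2ⁿ)
  B. 100 is O(1)
  C. 1 is O(1)

Functions B and C both have the same complexity class.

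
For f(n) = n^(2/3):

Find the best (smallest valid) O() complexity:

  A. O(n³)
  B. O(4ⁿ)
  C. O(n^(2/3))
C

f(n) = n^(2/3) is O(n^(2/3)).
All listed options are valid Big-O bounds (upper bounds),
but O(n^(2/3)) is the tightest (smallest valid bound).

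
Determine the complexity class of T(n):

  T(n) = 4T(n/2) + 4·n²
Θ(n² log n)

Master Theorem: a = 4, b = 2, f(n) = 4·n².
Compute the critical exponent d = log₂(4) = 2.
Compare f(n) = Θ(n²) against n^d:
  k = 2 = d, so f(n) = Θ(n^d) — Case 2.
  Work is balanced across levels: T(n) = Θ(n^d log n) = Θ(n² log n).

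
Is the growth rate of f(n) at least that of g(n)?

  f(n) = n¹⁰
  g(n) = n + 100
True

f(n) = n¹⁰ is O(n¹⁰), and g(n) = n + 100 is O(n).
Since O(n¹⁰) grows at least as fast as O(n), f(n) = Ω(g(n)) is true.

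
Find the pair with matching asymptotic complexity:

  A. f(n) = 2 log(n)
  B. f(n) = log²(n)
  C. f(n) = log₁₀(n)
A and C

Examining each function:
  A. 2 log(n) is O(log n)
  B. log²(n) is O(log² n)
  C. log₁₀(n) is O(log n)

Functions A and C both have the same complexity class.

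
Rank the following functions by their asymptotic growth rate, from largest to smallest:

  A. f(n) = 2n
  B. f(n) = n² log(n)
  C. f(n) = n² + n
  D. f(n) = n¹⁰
D > B > C > A

Comparing growth rates:
D = n¹⁰ is O(n¹⁰)
B = n² log(n) is O(n² log n)
C = n² + n is O(n²)
A = 2n is O(n)

Therefore, the order from fastest to slowest is: D > B > C > A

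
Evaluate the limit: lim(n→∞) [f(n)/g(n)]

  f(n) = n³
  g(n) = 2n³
1/2

Since n³ and 2n³ have the same growth rate (O(n³)),
the ratio converges to a constant: 1/2.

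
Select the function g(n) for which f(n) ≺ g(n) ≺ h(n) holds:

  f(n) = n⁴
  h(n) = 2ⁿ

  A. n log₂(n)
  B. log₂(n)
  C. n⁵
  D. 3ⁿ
C

We need g(n) with n⁴ = o(g(n)) and g(n) = o(2ⁿ), i.e. O(n⁴) ≺ g ≺ O(2ⁿ).
Check each option:
  A. n log₂(n) — O(n log n) does not grow strictly faster than f(n)
  B. log₂(n) — O(log n) does not grow strictly faster than f(n)
  C. n⁵ — O(n⁵) is strictly between O(n⁴) and O(2ⁿ) ✓
  D. 3ⁿ — O(3ⁿ) does not grow strictly slower than h(n)

Only option C (n⁵) lies strictly between.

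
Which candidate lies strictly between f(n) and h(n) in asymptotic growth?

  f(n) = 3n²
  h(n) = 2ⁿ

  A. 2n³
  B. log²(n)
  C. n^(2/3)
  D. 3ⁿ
A

We need g(n) with 3n² = o(g(n)) and g(n) = o(2ⁿ), i.e. O(n²) ≺ g ≺ O(2ⁿ).
Check each option:
  A. 2n³ — O(n³) is strictly between O(n²) and O(2ⁿ) ✓
  B. log²(n) — O(log² n) does not grow strictly faster than f(n)
  C. n^(2/3) — O(n^(2/3)) does not grow strictly faster than f(n)
  D. 3ⁿ — O(3ⁿ) does not grow strictly slower than h(n)

Only option A (2n³) lies strictly between.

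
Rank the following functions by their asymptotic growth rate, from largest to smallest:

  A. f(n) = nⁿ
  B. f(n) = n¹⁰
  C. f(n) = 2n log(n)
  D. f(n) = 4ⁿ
A > D > B > C

Comparing growth rates:
A = nⁿ is O(nⁿ)
D = 4ⁿ is O(4ⁿ)
B = n¹⁰ is O(n¹⁰)
C = 2n log(n) is O(n log n)

Therefore, the order from fastest to slowest is: A > D > B > C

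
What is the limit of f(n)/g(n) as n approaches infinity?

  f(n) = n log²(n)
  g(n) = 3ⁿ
0

Since n log²(n) (O(n log² n)) grows slower than 3ⁿ (O(3ⁿ)),
the ratio f(n)/g(n) → 0 as n → ∞.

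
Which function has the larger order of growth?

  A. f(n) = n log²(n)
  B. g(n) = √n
A

f(n) = n log²(n) is O(n log² n), while g(n) = √n is O(√n).
Since O(n log² n) grows faster than O(√n), f(n) dominates.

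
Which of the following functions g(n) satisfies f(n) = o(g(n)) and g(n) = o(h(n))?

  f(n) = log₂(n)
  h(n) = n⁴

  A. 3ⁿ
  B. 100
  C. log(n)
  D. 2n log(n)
D

We need g(n) with log₂(n) = o(g(n)) and g(n) = o(n⁴), i.e. O(log n) ≺ g ≺ O(n⁴).
Check each option:
  A. 3ⁿ — O(3ⁿ) does not grow strictly slower than h(n)
  B. 100 — O(1) does not grow strictly faster than f(n)
  C. log(n) — O(log n) does not grow strictly faster than f(n)
  D. 2n log(n) — O(n log n) is strictly between O(log n) and O(n⁴) ✓

Only option D (2n log(n)) lies strictly between.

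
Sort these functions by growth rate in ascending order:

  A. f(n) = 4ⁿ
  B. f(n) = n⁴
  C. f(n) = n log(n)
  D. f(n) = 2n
D < C < B < A

Comparing growth rates:
D = 2n is O(n)
C = n log(n) is O(n log n)
B = n⁴ is O(n⁴)
A = 4ⁿ is O(4ⁿ)

Therefore, the order from slowest to fastest is: D < C < B < A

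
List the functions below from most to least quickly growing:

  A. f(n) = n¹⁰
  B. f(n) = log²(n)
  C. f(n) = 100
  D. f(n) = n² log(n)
A > D > B > C

Comparing growth rates:
A = n¹⁰ is O(n¹⁰)
D = n² log(n) is O(n² log n)
B = log²(n) is O(log² n)
C = 100 is O(1)

Therefore, the order from fastest to slowest is: A > D > B > C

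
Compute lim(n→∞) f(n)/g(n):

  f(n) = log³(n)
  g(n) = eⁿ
0

Since log³(n) (O(log³ n)) grows slower than eⁿ (O(eⁿ)),
the ratio f(n)/g(n) → 0 as n → ∞.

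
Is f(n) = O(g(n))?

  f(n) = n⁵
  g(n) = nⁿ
True

f(n) = n⁵ is O(n⁵), and g(n) = nⁿ is O(nⁿ).
Since O(n⁵) ⊆ O(nⁿ) (f grows no faster than g), f(n) = O(g(n)) is true.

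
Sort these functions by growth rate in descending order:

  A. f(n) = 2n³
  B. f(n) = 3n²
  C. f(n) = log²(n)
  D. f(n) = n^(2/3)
A > B > D > C

Comparing growth rates:
A = 2n³ is O(n³)
B = 3n² is O(n²)
D = n^(2/3) is O(n^(2/3))
C = log²(n) is O(log² n)

Therefore, the order from fastest to slowest is: A > B > D > C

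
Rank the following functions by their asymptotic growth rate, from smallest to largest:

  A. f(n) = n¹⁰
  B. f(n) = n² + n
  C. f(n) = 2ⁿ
B < A < C

Comparing growth rates:
B = n² + n is O(n²)
A = n¹⁰ is O(n¹⁰)
C = 2ⁿ is O(2ⁿ)

Therefore, the order from slowest to fastest is: B < A < C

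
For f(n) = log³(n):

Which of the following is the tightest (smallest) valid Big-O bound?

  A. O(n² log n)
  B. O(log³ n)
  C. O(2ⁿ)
B

f(n) = log³(n) is O(log³ n).
All listed options are valid Big-O bounds (upper bounds),
but O(log³ n) is the tightest (smallest valid bound).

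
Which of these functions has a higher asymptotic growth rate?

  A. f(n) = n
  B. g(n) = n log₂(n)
B

f(n) = n is O(n), while g(n) = n log₂(n) is O(n log n).
Since O(n log n) grows faster than O(n), g(n) dominates.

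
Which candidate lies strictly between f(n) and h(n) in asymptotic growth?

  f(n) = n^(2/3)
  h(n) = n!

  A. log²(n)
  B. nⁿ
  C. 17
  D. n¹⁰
D

We need g(n) with n^(2/3) = o(g(n)) and g(n) = o(n!), i.e. O(n^(2/3)) ≺ g ≺ O(n!).
Check each option:
  A. log²(n) — O(log² n) does not grow strictly faster than f(n)
  B. nⁿ — O(nⁿ) does not grow strictly slower than h(n)
  C. 17 — O(1) does not grow strictly faster than f(n)
  D. n¹⁰ — O(n¹⁰) is strictly between O(n^(2/3)) and O(n!) ✓

Only option D (n¹⁰) lies strictly between.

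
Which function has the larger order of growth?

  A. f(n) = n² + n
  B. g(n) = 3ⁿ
B

f(n) = n² + n is O(n²), while g(n) = 3ⁿ is O(3ⁿ).
Since O(3ⁿ) grows faster than O(n²), g(n) dominates.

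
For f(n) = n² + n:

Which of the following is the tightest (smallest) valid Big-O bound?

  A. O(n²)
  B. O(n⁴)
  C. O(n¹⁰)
A

f(n) = n² + n is O(n²).
All listed options are valid Big-O bounds (upper bounds),
but O(n²) is the tightest (smallest valid bound).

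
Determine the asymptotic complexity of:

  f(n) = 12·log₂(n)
O(log n)

The dominant term in 12·log₂(n) is 12·log₂(n), which is Θ(log n).
Constants are absorbed, so the tightest bound is O(log n).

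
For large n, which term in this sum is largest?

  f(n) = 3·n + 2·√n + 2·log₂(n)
3·n

Looking at each term:
  - 3·n is O(n)
  - 2·√n is O(√n)
  - 2·log₂(n) is O(log n)

The term 3·n (O(n)) grows fastest and dominates all others.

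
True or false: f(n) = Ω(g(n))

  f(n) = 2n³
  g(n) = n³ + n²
True

f(n) = 2n³ and g(n) = n³ + n² are both O(n³).
Big-Ω permits equal growth rates (f ≥ c·g for some c > 0), so f(n) = Ω(g(n)) is true.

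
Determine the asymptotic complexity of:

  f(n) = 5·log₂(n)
O(log n)

The dominant term in 5·log₂(n) is 5·log₂(n), which is Θ(log n).
Constants are absorbed, so the tightest bound is O(log n).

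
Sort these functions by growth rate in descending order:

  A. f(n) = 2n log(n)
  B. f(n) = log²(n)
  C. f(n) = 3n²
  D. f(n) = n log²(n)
C > D > A > B

Comparing growth rates:
C = 3n² is O(n²)
D = n log²(n) is O(n log² n)
A = 2n log(n) is O(n log n)
B = log²(n) is O(log² n)

Therefore, the order from fastest to slowest is: C > D > A > B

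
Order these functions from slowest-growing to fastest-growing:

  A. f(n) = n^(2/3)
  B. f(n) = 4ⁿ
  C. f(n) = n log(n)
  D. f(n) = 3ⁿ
A < C < D < B

Comparing growth rates:
A = n^(2/3) is O(n^(2/3))
C = n log(n) is O(n log n)
D = 3ⁿ is O(3ⁿ)
B = 4ⁿ is O(4ⁿ)

Therefore, the order from slowest to fastest is: A < C < D < B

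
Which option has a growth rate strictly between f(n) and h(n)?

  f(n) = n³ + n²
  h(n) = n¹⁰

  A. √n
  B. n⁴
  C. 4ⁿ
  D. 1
B

We need g(n) with n³ + n² = o(g(n)) and g(n) = o(n¹⁰), i.e. O(n³) ≺ g ≺ O(n¹⁰).
Check each option:
  A. √n — O(√n) does not grow strictly faster than f(n)
  B. n⁴ — O(n⁴) is strictly between O(n³) and O(n¹⁰) ✓
  C. 4ⁿ — O(4ⁿ) does not grow strictly slower than h(n)
  D. 1 — O(1) does not grow strictly faster than f(n)

Only option B (n⁴) lies strictly between.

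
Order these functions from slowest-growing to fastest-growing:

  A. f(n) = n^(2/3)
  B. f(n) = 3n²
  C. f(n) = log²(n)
C < A < B

Comparing growth rates:
C = log²(n) is O(log² n)
A = n^(2/3) is O(n^(2/3))
B = 3n² is O(n²)

Therefore, the order from slowest to fastest is: C < A < B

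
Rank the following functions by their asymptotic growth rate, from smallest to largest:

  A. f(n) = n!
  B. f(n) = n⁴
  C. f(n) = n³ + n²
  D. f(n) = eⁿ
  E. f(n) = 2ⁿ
C < B < E < D < A

Comparing growth rates:
C = n³ + n² is O(n³)
B = n⁴ is O(n⁴)
E = 2ⁿ is O(2ⁿ)
D = eⁿ is O(eⁿ)
A = n! is O(n!)

Therefore, the order from slowest to fastest is: C < B < E < D < A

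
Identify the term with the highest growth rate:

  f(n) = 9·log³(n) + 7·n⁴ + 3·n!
3·n!

Looking at each term:
  - 9·log³(n) is O(log³ n)
  - 7·n⁴ is O(n⁴)
  - 3·n! is O(n!)

The term 3·n! (O(n!)) grows fastest and dominates all others.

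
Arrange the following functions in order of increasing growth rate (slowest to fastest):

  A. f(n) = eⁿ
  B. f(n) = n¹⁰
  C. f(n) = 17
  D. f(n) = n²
C < D < B < A

Comparing growth rates:
C = 17 is O(1)
D = n² is O(n²)
B = n¹⁰ is O(n¹⁰)
A = eⁿ is O(eⁿ)

Therefore, the order from slowest to fastest is: C < D < B < A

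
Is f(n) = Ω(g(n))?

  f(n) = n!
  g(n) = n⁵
True

f(n) = n! is O(n!), and g(n) = n⁵ is O(n⁵).
Since O(n!) grows at least as fast as O(n⁵), f(n) = Ω(g(n)) is true.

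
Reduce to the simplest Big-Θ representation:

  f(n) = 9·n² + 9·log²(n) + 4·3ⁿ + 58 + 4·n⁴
Θ(3ⁿ)

Order the terms by growth rate: 58 ≺ 9·log²(n) ≺ 9·n² ≺ 4·n⁴ ≺ 4·3ⁿ.
The fastest-growing term 4·3ⁿ dominates as n → ∞; dropping its constant factor gives Θ(3ⁿ).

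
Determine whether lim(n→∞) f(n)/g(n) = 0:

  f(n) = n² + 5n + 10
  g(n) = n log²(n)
False

f(n) = n² + 5n + 10 is O(n²), and g(n) = n log²(n) is O(n log² n).
Since O(n²) grows faster than or equal to O(n log² n), f(n) = o(g(n)) is false.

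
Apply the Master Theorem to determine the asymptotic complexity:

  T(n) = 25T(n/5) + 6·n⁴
Θ(n⁴)

Master Theorem: a = 25, b = 5, f(n) = 6·n⁴.
Compute the critical exponent d = log₅(25) = 2.
Compare f(n) = Θ(n⁴) against n^d:
  k = 4 > d = 2, so f(n) = Ω(n^(d+ε)) — Case 3.
  Regularity: a·(n/b)^4/n^4 = a/b^4 = 25/625 < 1 ✓.
  The top-level work dominates: T(n) = Θ(f(n)) = Θ(n⁴).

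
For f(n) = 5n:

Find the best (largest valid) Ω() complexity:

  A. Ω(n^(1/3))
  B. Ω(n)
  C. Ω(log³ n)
B

f(n) = 5n is Ω(n).
All listed options are valid Big-Ω bounds (lower bounds),
but Ω(n) is the tightest (largest valid bound).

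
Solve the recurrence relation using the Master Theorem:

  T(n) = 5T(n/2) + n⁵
Θ(n⁵)

Master Theorem: a = 5, b = 2, f(n) = n⁵.
Compute the critical exponent d = log₂(5) = 2.322.
Compare f(n) = Θ(n⁵) against n^d:
  k = 5 > d = 2.322, so f(n) = Ω(n^(d+ε)) — Case 3.
  Regularity: a·(n/b)^5/n^5 = a/b^5 = 5/32 < 1 ✓.
  The top-level work dominates: T(n) = Θ(f(n)) = Θ(n⁵).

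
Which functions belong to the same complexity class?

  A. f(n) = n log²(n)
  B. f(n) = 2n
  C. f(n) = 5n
B and C

Examining each function:
  A. n log²(n) is O(n log² n)
  B. 2n is O(n)
  C. 5n is O(n)

Functions B and C both have the same complexity class.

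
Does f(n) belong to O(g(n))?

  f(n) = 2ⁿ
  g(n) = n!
True

f(n) = 2ⁿ is O(2ⁿ), and g(n) = n! is O(n!).
Since O(2ⁿ) ⊆ O(n!) (f grows no faster than g), f(n) = O(g(n)) is true.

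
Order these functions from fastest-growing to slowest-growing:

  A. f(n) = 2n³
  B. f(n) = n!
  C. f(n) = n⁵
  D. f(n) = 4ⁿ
B > D > C > A

Comparing growth rates:
B = n! is O(n!)
D = 4ⁿ is O(4ⁿ)
C = n⁵ is O(n⁵)
A = 2n³ is O(n³)

Therefore, the order from fastest to slowest is: B > D > C > A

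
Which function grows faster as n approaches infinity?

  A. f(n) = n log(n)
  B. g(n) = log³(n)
A

f(n) = n log(n) is O(n log n), while g(n) = log³(n) is O(log³ n).
Since O(n log n) grows faster than O(log³ n), f(n) dominates.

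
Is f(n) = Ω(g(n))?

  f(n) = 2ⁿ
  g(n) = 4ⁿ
False

f(n) = 2ⁿ is O(2ⁿ), and g(n) = 4ⁿ is O(4ⁿ).
Since O(2ⁿ) grows slower than O(4ⁿ), f(n) = Ω(g(n)) is false.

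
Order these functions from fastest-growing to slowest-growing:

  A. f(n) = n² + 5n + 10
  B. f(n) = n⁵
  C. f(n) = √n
B > A > C

Comparing growth rates:
B = n⁵ is O(n⁵)
A = n² + 5n + 10 is O(n²)
C = √n is O(√n)

Therefore, the order from fastest to slowest is: B > A > C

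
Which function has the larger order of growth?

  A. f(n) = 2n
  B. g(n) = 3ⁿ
B

f(n) = 2n is O(n), while g(n) = 3ⁿ is O(3ⁿ).
Since O(3ⁿ) grows faster than O(n), g(n) dominates.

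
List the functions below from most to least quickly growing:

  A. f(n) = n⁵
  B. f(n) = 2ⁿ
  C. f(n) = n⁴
B > A > C

Comparing growth rates:
B = 2ⁿ is O(2ⁿ)
A = n⁵ is O(n⁵)
C = n⁴ is O(n⁴)

Therefore, the order from fastest to slowest is: B > A > C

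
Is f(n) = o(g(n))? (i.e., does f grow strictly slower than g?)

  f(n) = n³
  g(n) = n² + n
False

f(n) = n³ is O(n³), and g(n) = n² + n is O(n²).
Since O(n³) grows faster than or equal to O(n²), f(n) = o(g(n)) is false.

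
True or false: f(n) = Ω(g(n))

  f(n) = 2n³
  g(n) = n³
True

f(n) = 2n³ and g(n) = n³ are both O(n³).
Big-Ω permits equal growth rates (f ≥ c·g for some c > 0), so f(n) = Ω(g(n)) is true.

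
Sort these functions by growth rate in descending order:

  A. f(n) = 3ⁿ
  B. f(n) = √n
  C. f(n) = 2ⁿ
A > C > B

Comparing growth rates:
A = 3ⁿ is O(3ⁿ)
C = 2ⁿ is O(2ⁿ)
B = √n is O(√n)

Therefore, the order from fastest to slowest is: A > C > B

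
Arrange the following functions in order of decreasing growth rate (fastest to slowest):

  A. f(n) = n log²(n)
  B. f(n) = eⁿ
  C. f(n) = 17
B > A > C

Comparing growth rates:
B = eⁿ is O(eⁿ)
A = n log²(n) is O(n log² n)
C = 17 is O(1)

Therefore, the order from fastest to slowest is: B > A > C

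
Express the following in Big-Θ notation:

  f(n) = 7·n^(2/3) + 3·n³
Θ(n³)

Order the terms by growth rate: 7·n^(2/3) ≺ 3·n³.
The fastest-growing term 3·n³ dominates as n → ∞; dropping its constant factor gives Θ(n³).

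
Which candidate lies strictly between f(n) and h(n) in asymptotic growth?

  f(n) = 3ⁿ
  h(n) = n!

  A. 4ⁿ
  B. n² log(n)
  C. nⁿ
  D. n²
A

We need g(n) with 3ⁿ = o(g(n)) and g(n) = o(n!), i.e. O(3ⁿ) ≺ g ≺ O(n!).
Check each option:
  A. 4ⁿ — O(4ⁿ) is strictly between O(3ⁿ) and O(n!) ✓
  B. n² log(n) — O(n² log n) does not grow strictly faster than f(n)
  C. nⁿ — O(nⁿ) does not grow strictly slower than h(n)
  D. n² — O(n²) does not grow strictly faster than f(n)

Only option A (4ⁿ) lies strictly between.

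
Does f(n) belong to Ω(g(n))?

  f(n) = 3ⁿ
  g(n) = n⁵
True

f(n) = 3ⁿ is O(3ⁿ), and g(n) = n⁵ is O(n⁵).
Since O(3ⁿ) grows at least as fast as O(n⁵), f(n) = Ω(g(n)) is true.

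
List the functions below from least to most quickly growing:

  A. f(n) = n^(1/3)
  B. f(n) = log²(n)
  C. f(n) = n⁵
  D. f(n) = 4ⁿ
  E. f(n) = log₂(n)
E < B < A < C < D

Comparing growth rates:
E = log₂(n) is O(log n)
B = log²(n) is O(log² n)
A = n^(1/3) is O(n^(1/3))
C = n⁵ is O(n⁵)
D = 4ⁿ is O(4ⁿ)

Therefore, the order from slowest to fastest is: E < B < A < C < D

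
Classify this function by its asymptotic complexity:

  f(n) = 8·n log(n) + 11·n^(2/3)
O(n log n)

The dominant term in 8·n log(n) + 11·n^(2/3) is 8·n log(n), which is Θ(n log n).
Lower-order terms (11·n^(2/3)) are asymptotically negligible.
Constants are absorbed, so the tightest bound is O(n log n).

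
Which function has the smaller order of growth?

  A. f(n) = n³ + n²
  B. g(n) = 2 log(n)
B

f(n) = n³ + n² is O(n³), while g(n) = 2 log(n) is O(log n).
Since O(log n) grows slower than O(n³), g(n) is dominated.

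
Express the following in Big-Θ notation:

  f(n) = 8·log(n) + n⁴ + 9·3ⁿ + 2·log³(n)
Θ(3ⁿ)

Order the terms by growth rate: 8·log(n) ≺ 2·log³(n) ≺ n⁴ ≺ 9·3ⁿ.
The fastest-growing term 9·3ⁿ dominates as n → ∞; dropping its constant factor gives Θ(3ⁿ).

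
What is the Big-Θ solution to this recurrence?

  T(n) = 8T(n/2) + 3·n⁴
Θ(n⁴)

Master Theorem: a = 8, b = 2, f(n) = 3·n⁴.
Compute the critical exponent d = log₂(8) = 3.
Compare f(n) = Θ(n⁴) against n^d:
  k = 4 > d = 3, so f(n) = Ω(n^(d+ε)) — Case 3.
  Regularity: a·(n/b)^4/n^4 = a/b^4 = 8/16 < 1 ✓.
  The top-level work dominates: T(n) = Θ(f(n)) = Θ(n⁴).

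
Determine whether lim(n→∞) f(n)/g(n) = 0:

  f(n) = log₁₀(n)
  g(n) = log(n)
False

f(n) = log₁₀(n) is O(log n), and g(n) = log(n) is O(log n).
Since they have the same growth rate, f(n) = o(g(n)) is false.
(f = o(g) requires f to grow strictly slower, not equal.)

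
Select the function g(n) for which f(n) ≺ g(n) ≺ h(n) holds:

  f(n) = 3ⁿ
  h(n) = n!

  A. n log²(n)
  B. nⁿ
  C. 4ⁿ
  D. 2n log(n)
C

We need g(n) with 3ⁿ = o(g(n)) and g(n) = o(n!), i.e. O(3ⁿ) ≺ g ≺ O(n!).
Check each option:
  A. n log²(n) — O(n log² n) does not grow strictly faster than f(n)
  B. nⁿ — O(nⁿ) does not grow strictly slower than h(n)
  C. 4ⁿ — O(4ⁿ) is strictly between O(3ⁿ) and O(n!) ✓
  D. 2n log(n) — O(n log n) does not grow strictly faster than f(n)

Only option C (4ⁿ) lies strictly between.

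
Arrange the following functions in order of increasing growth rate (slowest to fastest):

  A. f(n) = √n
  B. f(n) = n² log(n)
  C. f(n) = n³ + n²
A < B < C

Comparing growth rates:
A = √n is O(√n)
B = n² log(n) is O(n² log n)
C = n³ + n² is O(n³)

Therefore, the order from slowest to fastest is: A < B < C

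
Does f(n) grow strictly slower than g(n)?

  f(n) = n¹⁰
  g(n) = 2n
False

f(n) = n¹⁰ is O(n¹⁰), and g(n) = 2n is O(n).
Since O(n¹⁰) grows faster than or equal to O(n), f(n) = o(g(n)) is false.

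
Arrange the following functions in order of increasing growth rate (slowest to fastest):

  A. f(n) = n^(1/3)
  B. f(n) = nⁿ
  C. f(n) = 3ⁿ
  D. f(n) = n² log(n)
A < D < C < B

Comparing growth rates:
A = n^(1/3) is O(n^(1/3))
D = n² log(n) is O(n² log n)
C = 3ⁿ is O(3ⁿ)
B = nⁿ is O(nⁿ)

Therefore, the order from slowest to fastest is: A < D < C < B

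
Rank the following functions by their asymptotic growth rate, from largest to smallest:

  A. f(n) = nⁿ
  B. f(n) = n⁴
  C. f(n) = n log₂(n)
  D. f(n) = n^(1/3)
A > B > C > D

Comparing growth rates:
A = nⁿ is O(nⁿ)
B = n⁴ is O(n⁴)
C = n log₂(n) is O(n log n)
D = n^(1/3) is O(n^(1/3))

Therefore, the order from fastest to slowest is: A > B > C > D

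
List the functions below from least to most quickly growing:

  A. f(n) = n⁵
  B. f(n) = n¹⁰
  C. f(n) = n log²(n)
C < A < B

Comparing growth rates:
C = n log²(n) is O(n log² n)
A = n⁵ is O(n⁵)
B = n¹⁰ is O(n¹⁰)

Therefore, the order from slowest to fastest is: C < A < B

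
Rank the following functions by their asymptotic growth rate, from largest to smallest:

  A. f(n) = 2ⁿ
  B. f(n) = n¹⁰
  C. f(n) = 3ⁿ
C > A > B

Comparing growth rates:
C = 3ⁿ is O(3ⁿ)
A = 2ⁿ is O(2ⁿ)
B = n¹⁰ is O(n¹⁰)

Therefore, the order from fastest to slowest is: C > A > B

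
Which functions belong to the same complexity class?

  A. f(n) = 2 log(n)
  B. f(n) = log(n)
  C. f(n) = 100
A and B

Examining each function:
  A. 2 log(n) is O(log n)
  B. log(n) is O(log n)
  C. 100 is O(1)

Functions A and B both have the same complexity class.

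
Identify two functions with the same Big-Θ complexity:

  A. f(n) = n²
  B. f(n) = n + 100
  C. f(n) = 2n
B and C

Examining each function:
  A. n² is O(n²)
  B. n + 100 is O(n)
  C. 2n is O(n)

Functions B and C both have the same complexity class.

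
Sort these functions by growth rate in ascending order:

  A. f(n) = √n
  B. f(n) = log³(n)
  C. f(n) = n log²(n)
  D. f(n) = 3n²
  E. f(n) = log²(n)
E < B < A < C < D

Comparing growth rates:
E = log²(n) is O(log² n)
B = log³(n) is O(log³ n)
A = √n is O(√n)
C = n log²(n) is O(n log² n)
D = 3n² is O(n²)

Therefore, the order from slowest to fastest is: E < B < A < C < D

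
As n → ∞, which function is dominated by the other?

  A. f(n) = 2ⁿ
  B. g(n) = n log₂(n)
B

f(n) = 2ⁿ is O(2ⁿ), while g(n) = n log₂(n) is O(n log n).
Since O(n log n) grows slower than O(2ⁿ), g(n) is dominated.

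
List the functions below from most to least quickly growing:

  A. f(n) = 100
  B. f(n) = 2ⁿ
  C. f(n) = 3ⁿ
C > B > A

Comparing growth rates:
C = 3ⁿ is O(3ⁿ)
B = 2ⁿ is O(2ⁿ)
A = 100 is O(1)

Therefore, the order from fastest to slowest is: C > B > A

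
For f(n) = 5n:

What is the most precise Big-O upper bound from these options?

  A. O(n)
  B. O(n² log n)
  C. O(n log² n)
A

f(n) = 5n is O(n).
All listed options are valid Big-O bounds (upper bounds),
but O(n) is the tightest (smallest valid bound).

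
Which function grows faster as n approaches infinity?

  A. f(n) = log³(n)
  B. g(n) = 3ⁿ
B

f(n) = log³(n) is O(log³ n), while g(n) = 3ⁿ is O(3ⁿ).
Since O(3ⁿ) grows faster than O(log³ n), g(n) dominates.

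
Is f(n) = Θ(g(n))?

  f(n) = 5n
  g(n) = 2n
True

f(n) = 5n and g(n) = 2n are both O(n).
Since they have the same asymptotic growth rate, f(n) = Θ(g(n)) is true.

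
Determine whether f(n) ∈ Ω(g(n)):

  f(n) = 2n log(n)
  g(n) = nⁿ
False

f(n) = 2n log(n) is O(n log n), and g(n) = nⁿ is O(nⁿ).
Since O(n log n) grows slower than O(nⁿ), f(n) = Ω(g(n)) is false.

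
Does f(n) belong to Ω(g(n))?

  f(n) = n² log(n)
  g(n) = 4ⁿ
False

f(n) = n² log(n) is O(n² log n), and g(n) = 4ⁿ is O(4ⁿ).
Since O(n² log n) grows slower than O(4ⁿ), f(n) = Ω(g(n)) is false.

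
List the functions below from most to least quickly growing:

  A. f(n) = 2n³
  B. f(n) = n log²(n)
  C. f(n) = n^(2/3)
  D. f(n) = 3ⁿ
D > A > B > C

Comparing growth rates:
D = 3ⁿ is O(3ⁿ)
A = 2n³ is O(n³)
B = n log²(n) is O(n log² n)
C = n^(2/3) is O(n^(2/3))

Therefore, the order from fastest to slowest is: D > A > B > C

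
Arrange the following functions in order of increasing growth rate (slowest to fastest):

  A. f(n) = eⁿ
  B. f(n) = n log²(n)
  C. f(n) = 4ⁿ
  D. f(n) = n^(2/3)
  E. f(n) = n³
D < B < E < A < C

Comparing growth rates:
D = n^(2/3) is O(n^(2/3))
B = n log²(n) is O(n log² n)
E = n³ is O(n³)
A = eⁿ is O(eⁿ)
C = 4ⁿ is O(4ⁿ)

Therefore, the order from slowest to fastest is: D < B < E < A < C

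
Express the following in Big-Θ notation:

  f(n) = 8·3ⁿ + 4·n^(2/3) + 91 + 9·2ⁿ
Θ(3ⁿ)

Order the terms by growth rate: 91 ≺ 4·n^(2/3) ≺ 9·2ⁿ ≺ 8·3ⁿ.
The fastest-growing term 8·3ⁿ dominates as n → ∞; dropping its constant factor gives Θ(3ⁿ).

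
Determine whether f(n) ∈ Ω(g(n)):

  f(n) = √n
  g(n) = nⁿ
False

f(n) = √n is O(√n), and g(n) = nⁿ is O(nⁿ).
Since O(√n) grows slower than O(nⁿ), f(n) = Ω(g(n)) is false.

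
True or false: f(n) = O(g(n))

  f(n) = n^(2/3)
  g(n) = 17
False

f(n) = n^(2/3) is O(n^(2/3)), and g(n) = 17 is O(1).
Since O(n^(2/3)) grows faster than O(1), f(n) = O(g(n)) is false.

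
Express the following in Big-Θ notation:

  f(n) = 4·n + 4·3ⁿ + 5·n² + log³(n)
Θ(3ⁿ)

Order the terms by growth rate: log³(n) ≺ 4·n ≺ 5·n² ≺ 4·3ⁿ.
The fastest-growing term 4·3ⁿ dominates as n → ∞; dropping its constant factor gives Θ(3ⁿ).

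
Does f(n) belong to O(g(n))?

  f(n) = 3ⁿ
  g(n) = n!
True

f(n) = 3ⁿ is O(3ⁿ), and g(n) = n! is O(n!).
Since O(3ⁿ) ⊆ O(n!) (f grows no faster than g), f(n) = O(g(n)) is true.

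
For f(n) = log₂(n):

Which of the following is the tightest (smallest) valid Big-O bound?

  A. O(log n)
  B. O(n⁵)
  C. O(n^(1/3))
A

f(n) = log₂(n) is O(log n).
All listed options are valid Big-O bounds (upper bounds),
but O(log n) is the tightest (smallest valid bound).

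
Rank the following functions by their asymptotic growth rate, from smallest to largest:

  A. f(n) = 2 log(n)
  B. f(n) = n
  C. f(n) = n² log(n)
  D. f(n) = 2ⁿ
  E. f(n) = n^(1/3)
A < E < B < C < D

Comparing growth rates:
A = 2 log(n) is O(log n)
E = n^(1/3) is O(n^(1/3))
B = n is O(n)
C = n² log(n) is O(n² log n)
D = 2ⁿ is O(2ⁿ)

Therefore, the order from slowest to fastest is: A < E < B < C < D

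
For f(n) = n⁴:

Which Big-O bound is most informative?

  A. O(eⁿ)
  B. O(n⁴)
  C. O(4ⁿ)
B

f(n) = n⁴ is O(n⁴).
All listed options are valid Big-O bounds (upper bounds),
but O(n⁴) is the tightest (smallest valid bound).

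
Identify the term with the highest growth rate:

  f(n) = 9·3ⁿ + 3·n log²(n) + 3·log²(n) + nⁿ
nⁿ

Looking at each term:
  - 9·3ⁿ is O(3ⁿ)
  - 3·n log²(n) is O(n log² n)
  - 3·log²(n) is O(log² n)
  - nⁿ is O(nⁿ)

The term nⁿ (O(nⁿ)) grows fastest and dominates all others.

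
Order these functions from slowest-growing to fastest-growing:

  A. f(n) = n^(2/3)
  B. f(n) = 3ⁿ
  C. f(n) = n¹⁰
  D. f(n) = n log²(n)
A < D < C < B

Comparing growth rates:
A = n^(2/3) is O(n^(2/3))
D = n log²(n) is O(n log² n)
C = n¹⁰ is O(n¹⁰)
B = 3ⁿ is O(3ⁿ)

Therefore, the order from slowest to fastest is: A < D < C < B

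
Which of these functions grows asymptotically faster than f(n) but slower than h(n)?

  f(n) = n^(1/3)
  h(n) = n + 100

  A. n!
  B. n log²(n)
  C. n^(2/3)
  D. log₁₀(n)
C

We need g(n) with n^(1/3) = o(g(n)) and g(n) = o(n + 100), i.e. O(n^(1/3)) ≺ g ≺ O(n).
Check each option:
  A. n! — O(n!) does not grow strictly slower than h(n)
  B. n log²(n) — O(n log² n) does not grow strictly slower than h(n)
  C. n^(2/3) — O(n^(2/3)) is strictly between O(n^(1/3)) and O(n) ✓
  D. log₁₀(n) — O(log n) does not grow strictly faster than f(n)

Only option C (n^(2/3)) lies strictly between.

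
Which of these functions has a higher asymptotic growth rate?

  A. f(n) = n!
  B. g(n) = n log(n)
A

f(n) = n! is O(n!), while g(n) = n log(n) is O(n log n).
Since O(n!) grows faster than O(n log n), f(n) dominates.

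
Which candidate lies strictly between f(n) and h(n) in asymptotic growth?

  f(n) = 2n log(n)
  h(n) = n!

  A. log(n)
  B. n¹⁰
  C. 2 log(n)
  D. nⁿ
B

We need g(n) with 2n log(n) = o(g(n)) and g(n) = o(n!), i.e. O(n log n) ≺ g ≺ O(n!).
Check each option:
  A. log(n) — O(log n) does not grow strictly faster than f(n)
  B. n¹⁰ — O(n¹⁰) is strictly between O(n log n) and O(n!) ✓
  C. 2 log(n) — O(log n) does not grow strictly faster than f(n)
  D. nⁿ — O(nⁿ) does not grow strictly slower than h(n)

Only option B (n¹⁰) lies strictly between.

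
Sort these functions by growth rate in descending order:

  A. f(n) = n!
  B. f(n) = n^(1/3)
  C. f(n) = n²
A > C > B

Comparing growth rates:
A = n! is O(n!)
C = n² is O(n²)
B = n^(1/3) is O(n^(1/3))

Therefore, the order from fastest to slowest is: A > C > B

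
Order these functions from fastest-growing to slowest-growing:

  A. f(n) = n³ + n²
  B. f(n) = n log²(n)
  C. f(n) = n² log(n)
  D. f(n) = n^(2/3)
A > C > B > D

Comparing growth rates:
A = n³ + n² is O(n³)
C = n² log(n) is O(n² log n)
B = n log²(n) is O(n log² n)
D = n^(2/3) is O(n^(2/3))

Therefore, the order from fastest to slowest is: A > C > B > D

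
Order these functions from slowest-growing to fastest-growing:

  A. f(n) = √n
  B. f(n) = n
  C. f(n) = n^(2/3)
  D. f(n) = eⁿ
A < C < B < D

Comparing growth rates:
A = √n is O(√n)
C = n^(2/3) is O(n^(2/3))
B = n is O(n)
D = eⁿ is O(eⁿ)

Therefore, the order from slowest to fastest is: A < C < B < D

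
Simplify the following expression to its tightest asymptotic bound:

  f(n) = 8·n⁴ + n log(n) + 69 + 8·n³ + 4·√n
Θ(n⁴)

Order the terms by growth rate: 69 ≺ 4·√n ≺ n log(n) ≺ 8·n³ ≺ 8·n⁴.
The fastest-growing term 8·n⁴ dominates as n → ∞; dropping its constant factor gives Θ(n⁴).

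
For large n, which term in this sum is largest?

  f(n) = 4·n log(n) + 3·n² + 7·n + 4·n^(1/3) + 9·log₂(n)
3·n²

Looking at each term:
  - 4·n log(n) is O(n log n)
  - 3·n² is O(n²)
  - 7·n is O(n)
  - 4·n^(1/3) is O(n^(1/3))
  - 9·log₂(n) is O(log n)

The term 3·n² (O(n²)) grows fastest and dominates all others.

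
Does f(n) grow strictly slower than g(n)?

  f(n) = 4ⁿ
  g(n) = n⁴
False

f(n) = 4ⁿ is O(4ⁿ), and g(n) = n⁴ is O(n⁴).
Since O(4ⁿ) grows faster than or equal to O(n⁴), f(n) = o(g(n)) is false.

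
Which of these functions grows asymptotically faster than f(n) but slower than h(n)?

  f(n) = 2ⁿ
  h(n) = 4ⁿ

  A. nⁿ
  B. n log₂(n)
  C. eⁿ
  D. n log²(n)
C

We need g(n) with 2ⁿ = o(g(n)) and g(n) = o(4ⁿ), i.e. O(2ⁿ) ≺ g ≺ O(4ⁿ).
Check each option:
  A. nⁿ — O(nⁿ) does not grow strictly slower than h(n)
  B. n log₂(n) — O(n log n) does not grow strictly faster than f(n)
  C. eⁿ — O(eⁿ) is strictly between O(2ⁿ) and O(4ⁿ) ✓
  D. n log²(n) — O(n log² n) does not grow strictly faster than f(n)

Only option C (eⁿ) lies strictly between.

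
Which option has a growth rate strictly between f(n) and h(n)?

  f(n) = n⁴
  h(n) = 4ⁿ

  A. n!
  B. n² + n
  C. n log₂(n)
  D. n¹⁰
D

We need g(n) with n⁴ = o(g(n)) and g(n) = o(4ⁿ), i.e. O(n⁴) ≺ g ≺ O(4ⁿ).
Check each option:
  A. n! — O(n!) does not grow strictly slower than h(n)
  B. n² + n — O(n²) does not grow strictly faster than f(n)
  C. n log₂(n) — O(n log n) does not grow strictly faster than f(n)
  D. n¹⁰ — O(n¹⁰) is strictly between O(n⁴) and O(4ⁿ) ✓

Only option D (n¹⁰) lies strictly between.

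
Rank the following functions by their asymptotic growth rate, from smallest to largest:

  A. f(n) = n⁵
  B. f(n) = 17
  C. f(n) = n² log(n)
B < C < A

Comparing growth rates:
B = 17 is O(1)
C = n² log(n) is O(n² log n)
A = n⁵ is O(n⁵)

Therefore, the order from slowest to fastest is: B < C < A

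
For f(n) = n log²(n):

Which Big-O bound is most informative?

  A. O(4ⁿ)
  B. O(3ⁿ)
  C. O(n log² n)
C

f(n) = n log²(n) is O(n log² n).
All listed options are valid Big-O bounds (upper bounds),
but O(n log² n) is the tightest (smallest valid bound).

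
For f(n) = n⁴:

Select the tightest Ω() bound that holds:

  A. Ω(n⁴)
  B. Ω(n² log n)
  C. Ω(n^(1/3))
A

f(n) = n⁴ is Ω(n⁴).
All listed options are valid Big-Ω bounds (lower bounds),
but Ω(n⁴) is the tightest (largest valid bound).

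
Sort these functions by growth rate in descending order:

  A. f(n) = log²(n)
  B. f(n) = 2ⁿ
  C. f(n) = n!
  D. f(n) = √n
C > B > D > A

Comparing growth rates:
C = n! is O(n!)
B = 2ⁿ is O(2ⁿ)
D = √n is O(√n)
A = log²(n) is O(log² n)

Therefore, the order from fastest to slowest is: C > B > D > A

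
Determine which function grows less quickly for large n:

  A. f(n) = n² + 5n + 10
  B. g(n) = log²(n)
B

f(n) = n² + 5n + 10 is O(n²), while g(n) = log²(n) is O(log² n).
Since O(log² n) grows slower than O(n²), g(n) is dominated.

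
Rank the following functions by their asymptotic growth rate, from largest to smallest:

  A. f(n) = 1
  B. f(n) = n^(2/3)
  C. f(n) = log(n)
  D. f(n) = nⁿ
D > B > C > A

Comparing growth rates:
D = nⁿ is O(nⁿ)
B = n^(2/3) is O(n^(2/3))
C = log(n) is O(log n)
A = 1 is O(1)

Therefore, the order from fastest to slowest is: D > B > C > A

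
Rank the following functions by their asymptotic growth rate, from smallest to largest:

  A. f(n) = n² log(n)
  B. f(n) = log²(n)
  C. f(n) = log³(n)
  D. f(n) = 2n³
B < C < A < D

Comparing growth rates:
B = log²(n) is O(log² n)
C = log³(n) is O(log³ n)
A = n² log(n) is O(n² log n)
D = 2n³ is O(n³)

Therefore, the order from slowest to fastest is: B < C < A < D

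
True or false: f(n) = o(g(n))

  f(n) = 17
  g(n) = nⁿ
True

f(n) = 17 is O(1), and g(n) = nⁿ is O(nⁿ).
Since O(1) grows strictly slower than O(nⁿ), f(n) = o(g(n)) is true.
This means lim(n→∞) f(n)/g(n) = 0.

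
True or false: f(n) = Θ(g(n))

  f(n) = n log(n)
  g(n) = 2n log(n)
True

f(n) = n log(n) and g(n) = 2n log(n) are both O(n log n).
Since they have the same asymptotic growth rate, f(n) = Θ(g(n)) is true.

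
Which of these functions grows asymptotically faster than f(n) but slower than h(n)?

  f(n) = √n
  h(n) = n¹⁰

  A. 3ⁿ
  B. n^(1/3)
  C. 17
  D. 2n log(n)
D

We need g(n) with √n = o(g(n)) and g(n) = o(n¹⁰), i.e. O(√n) ≺ g ≺ O(n¹⁰).
Check each option:
  A. 3ⁿ — O(3ⁿ) does not grow strictly slower than h(n)
  B. n^(1/3) — O(n^(1/3)) does not grow strictly faster than f(n)
  C. 17 — O(1) does not grow strictly faster than f(n)
  D. 2n log(n) — O(n log n) is strictly between O(√n) and O(n¹⁰) ✓

Only option D (2n log(n)) lies strictly between.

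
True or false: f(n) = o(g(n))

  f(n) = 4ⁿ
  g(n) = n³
False

f(n) = 4ⁿ is O(4ⁿ), and g(n) = n³ is O(n³).
Since O(4ⁿ) grows faster than or equal to O(n³), f(n) = o(g(n)) is false.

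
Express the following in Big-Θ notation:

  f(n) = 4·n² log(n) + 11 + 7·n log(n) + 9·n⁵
Θ(n⁵)

Order the terms by growth rate: 11 ≺ 7·n log(n) ≺ 4·n² log(n) ≺ 9·n⁵.
The fastest-growing term 9·n⁵ dominates as n → ∞; dropping its constant factor gives Θ(n⁵).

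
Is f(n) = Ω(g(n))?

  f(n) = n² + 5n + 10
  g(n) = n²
True

f(n) = n² + 5n + 10 and g(n) = n² are both O(n²).
Big-Ω permits equal growth rates (f ≥ c·g for some c > 0), so f(n) = Ω(g(n)) is true.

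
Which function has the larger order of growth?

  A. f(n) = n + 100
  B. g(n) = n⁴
B

f(n) = n + 100 is O(n), while g(n) = n⁴ is O(n⁴).
Since O(n⁴) grows faster than O(n), g(n) dominates.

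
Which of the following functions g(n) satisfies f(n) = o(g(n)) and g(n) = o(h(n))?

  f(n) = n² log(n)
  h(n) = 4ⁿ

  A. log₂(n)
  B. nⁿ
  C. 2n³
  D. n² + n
C

We need g(n) with n² log(n) = o(g(n)) and g(n) = o(4ⁿ), i.e. O(n² log n) ≺ g ≺ O(4ⁿ).
Check each option:
  A. log₂(n) — O(log n) does not grow strictly faster than f(n)
  B. nⁿ — O(nⁿ) does not grow strictly slower than h(n)
  C. 2n³ — O(n³) is strictly between O(n² log n) and O(4ⁿ) ✓
  D. n² + n — O(n²) does not grow strictly faster than f(n)

Only option C (2n³) lies strictly between.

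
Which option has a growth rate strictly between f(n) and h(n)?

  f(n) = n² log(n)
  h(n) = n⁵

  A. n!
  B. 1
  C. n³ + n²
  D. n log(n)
C

We need g(n) with n² log(n) = o(g(n)) and g(n) = o(n⁵), i.e. O(n² log n) ≺ g ≺ O(n⁵).
Check each option:
  A. n! — O(n!) does not grow strictly slower than h(n)
  B. 1 — O(1) does not grow strictly faster than f(n)
  C. n³ + n² — O(n³) is strictly between O(n² log n) and O(n⁵) ✓
  D. n log(n) — O(n log n) does not grow strictly faster than f(n)

Only option C (n³ + n²) lies strictly between.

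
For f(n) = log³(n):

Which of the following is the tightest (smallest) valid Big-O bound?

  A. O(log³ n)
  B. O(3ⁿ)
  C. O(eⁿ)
A

f(n) = log³(n) is O(log³ n).
All listed options are valid Big-O bounds (upper bounds),
but O(log³ n) is the tightest (smallest valid bound).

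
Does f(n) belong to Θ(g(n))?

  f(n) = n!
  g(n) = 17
False

f(n) = n! is O(n!), and g(n) = 17 is O(1).
Since they have different growth rates, f(n) = Θ(g(n)) is false.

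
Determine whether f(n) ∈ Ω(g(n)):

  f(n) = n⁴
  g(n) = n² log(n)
True

f(n) = n⁴ is O(n⁴), and g(n) = n² log(n) is O(n² log n).
Since O(n⁴) grows at least as fast as O(n² log n), f(n) = Ω(g(n)) is true.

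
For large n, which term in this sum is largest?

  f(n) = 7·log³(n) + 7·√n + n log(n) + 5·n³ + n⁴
n⁴

Looking at each term:
  - 7·log³(n) is O(log³ n)
  - 7·√n is O(√n)
  - n log(n) is O(n log n)
  - 5·n³ is O(n³)
  - n⁴ is O(n⁴)

The term n⁴ (O(n⁴)) grows fastest and dominates all others.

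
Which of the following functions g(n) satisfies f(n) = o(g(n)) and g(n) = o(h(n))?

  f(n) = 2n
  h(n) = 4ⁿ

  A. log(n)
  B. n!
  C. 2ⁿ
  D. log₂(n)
C

We need g(n) with 2n = o(g(n)) and g(n) = o(4ⁿ), i.e. O(n) ≺ g ≺ O(4ⁿ).
Check each option:
  A. log(n) — O(log n) does not grow strictly faster than f(n)
  B. n! — O(n!) does not grow strictly slower than h(n)
  C. 2ⁿ — O(2ⁿ) is strictly between O(n) and O(4ⁿ) ✓
  D. log₂(n) — O(log n) does not grow strictly faster than f(n)

Only option C (2ⁿ) lies strictly between.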